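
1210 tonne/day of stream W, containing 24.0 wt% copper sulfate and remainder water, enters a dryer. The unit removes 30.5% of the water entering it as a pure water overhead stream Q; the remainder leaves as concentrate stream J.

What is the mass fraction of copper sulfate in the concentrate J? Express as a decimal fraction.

copper sulfate is not removed: 1210×0.240 = 290.4 tonne/day of copper sulfate enters J.
water entering = 1210×0.760 = 919.6 tonne/day; overhead removed = 0.305×919.6 = 280.48 tonne/day.
Concentrate = 1210 − 280.48 = 929.52 tonne/day.
Mass fraction = 290.4/929.52 = 0.312.

0.312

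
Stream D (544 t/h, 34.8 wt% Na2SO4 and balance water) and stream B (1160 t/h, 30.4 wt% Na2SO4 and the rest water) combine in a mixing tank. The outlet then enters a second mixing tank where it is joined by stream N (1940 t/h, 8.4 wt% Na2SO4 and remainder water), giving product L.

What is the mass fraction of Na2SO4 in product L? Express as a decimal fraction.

0.193

Overall, product flow = 3644 t/h.
Na2SO4 in = 544×0.348 + 1160×0.304 + 1940×0.084 = 704.91 t/h.
Na2SO4 fraction in L = 0.193.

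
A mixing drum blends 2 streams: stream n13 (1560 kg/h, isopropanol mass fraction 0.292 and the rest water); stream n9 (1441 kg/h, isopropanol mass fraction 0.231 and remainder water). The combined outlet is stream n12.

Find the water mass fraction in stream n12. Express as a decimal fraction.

Total flow out = 1560 + 1441 = 3001 kg/h.
water in = 1560×0.708 + 1441×0.769 = 2212.6 kg/h.
water mass fraction in n12 = 2212.6/3001 = 0.737.

0.737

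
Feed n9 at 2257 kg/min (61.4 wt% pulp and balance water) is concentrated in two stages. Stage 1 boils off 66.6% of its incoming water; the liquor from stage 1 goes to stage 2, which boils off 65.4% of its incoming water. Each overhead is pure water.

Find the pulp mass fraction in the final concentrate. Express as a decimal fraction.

water in feed = 2257×0.386 = 871.2 kg/min.
After stage 1: water left = (1−0.666)×871.2 = 290.98; stream total = 1676.8 kg/min.
After stage 2: water left = (1−0.654)×290.98 = 100.68; final concentrate = 1486.5 kg/min.
pulp fraction = 1385.8/1486.5 = 0.932.

0.932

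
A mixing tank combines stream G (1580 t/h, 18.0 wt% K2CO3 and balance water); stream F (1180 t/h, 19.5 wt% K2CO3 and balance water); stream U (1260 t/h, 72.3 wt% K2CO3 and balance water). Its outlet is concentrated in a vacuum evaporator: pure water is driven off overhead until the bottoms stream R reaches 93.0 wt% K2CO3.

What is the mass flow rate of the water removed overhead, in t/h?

K2CO3 entering = 1580×0.180 + 1180×0.195 + 1260×0.723 = 1425.5 t/h.
All K2CO3 reports to R, so R = 1425.5/0.930 = 1532.8 t/h.
Total feed = 4020 t/h; overhead = 4020 − 1532.8 = 2487.2 t/h.

2487 t/h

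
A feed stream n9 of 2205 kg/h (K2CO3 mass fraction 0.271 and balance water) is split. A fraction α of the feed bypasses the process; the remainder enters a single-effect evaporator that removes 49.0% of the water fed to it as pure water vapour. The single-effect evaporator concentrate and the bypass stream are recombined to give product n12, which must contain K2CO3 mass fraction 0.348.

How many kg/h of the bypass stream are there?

All 2205×0.271 = 597.56 kg/h of K2CO3 reaches n12, so n12 = 597.56/0.348 = 1717.1 kg/h and vapour = 487.89 kg/h.
The evaporator receives (1−α)·2205 of feed at 0.729 water and removes 0.490 of that water:
0.490×0.729×(1−α)×2205 = 487.89
(1−α) = 487.89/787.65 = 0.6194;  α = 0.3806.
Bypass flow = 0.3806×2205 = 839.17 kg/h.

839.2 kg/h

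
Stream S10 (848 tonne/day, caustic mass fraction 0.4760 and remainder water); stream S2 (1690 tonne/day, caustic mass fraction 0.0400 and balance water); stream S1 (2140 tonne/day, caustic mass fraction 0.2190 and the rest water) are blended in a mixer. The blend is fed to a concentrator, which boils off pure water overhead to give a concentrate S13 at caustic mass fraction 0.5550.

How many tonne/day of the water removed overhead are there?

caustic entering = 848×0.476 + 1690×0.040 + 2140×0.219 = 939.91 tonne/day.
All caustic reports to S13, so S13 = 939.91/0.555 = 1693.5 tonne/day.
Total feed = 4678 tonne/day; overhead = 4678 − 1693.5 = 2984.5 tonne/day.

2984 tonne/day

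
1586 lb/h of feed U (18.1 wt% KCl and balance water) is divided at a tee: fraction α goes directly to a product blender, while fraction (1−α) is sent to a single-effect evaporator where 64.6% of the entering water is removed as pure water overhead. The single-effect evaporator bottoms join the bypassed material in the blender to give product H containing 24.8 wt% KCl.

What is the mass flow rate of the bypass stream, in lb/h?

776.1 lb/h

All 1586×0.181 = 287.07 lb/h of KCl reaches H, so H = 287.07/0.248 = 1157.5 lb/h and vapour = 428.48 lb/h.
The evaporator receives (1−α)·1586 of feed at 0.819 water and removes 0.646 of that water:
0.646×0.819×(1−α)×1586 = 428.48
(1−α) = 428.48/839.11 = 0.5106;  α = 0.4894.
Bypass flow = 0.4894×1586 = 776.14 lb/h.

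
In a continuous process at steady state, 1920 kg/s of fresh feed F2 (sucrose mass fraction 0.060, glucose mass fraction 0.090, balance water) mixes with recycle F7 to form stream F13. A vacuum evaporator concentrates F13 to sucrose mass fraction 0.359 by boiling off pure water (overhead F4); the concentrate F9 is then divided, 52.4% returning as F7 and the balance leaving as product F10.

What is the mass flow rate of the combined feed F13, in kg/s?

Overall sucrose balance (none leaves overhead): sucrose in fresh feed = sucrose in product, i.e. 1920×0.060 = (1−0.524)·F9·0.359.
F9 = 115.2/(0.359×0.476) = 674.14 kg/s.
Recycle F7 = 0.524×674.14 = 353.25 kg/s.
Combined feed F13 = 1920 + 353.25 = 2273.3 kg/s.

2273 kg/s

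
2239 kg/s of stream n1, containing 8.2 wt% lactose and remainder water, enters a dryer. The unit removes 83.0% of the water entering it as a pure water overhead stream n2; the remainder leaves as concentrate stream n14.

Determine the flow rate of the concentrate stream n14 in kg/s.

water entering = 2239×0.918 = 2055.4 kg/s; overhead removed = 0.830×2055.4 = 1706 kg/s.
Concentrate = 2239 − 1706 = 533.02 kg/s.

533 kg/s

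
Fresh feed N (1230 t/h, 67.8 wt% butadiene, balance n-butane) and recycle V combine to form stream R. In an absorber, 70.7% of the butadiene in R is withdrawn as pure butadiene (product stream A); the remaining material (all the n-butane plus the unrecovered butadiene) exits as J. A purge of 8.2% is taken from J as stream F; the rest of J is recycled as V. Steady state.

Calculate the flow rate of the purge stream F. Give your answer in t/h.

423.5 t/h

n-butane enters only via N and leaves only via the purge: 1230×0.322 = 0.082×(n-butane in J), and the absorber passes all n-butane, so n-butane in R = n-butane in J = 4830 t/h.
butadiene in R: m_A = 1230×0.678 + (1−0.082)·(1−0.707)·m_A, so m_A = 833.94/0.7310 = 1140.8 t/h.
J = (1−0.707)×1140.8 + 4830 = 5164.2 t/h.
Purge F = 0.082×5164.2 = 423.47 t/h.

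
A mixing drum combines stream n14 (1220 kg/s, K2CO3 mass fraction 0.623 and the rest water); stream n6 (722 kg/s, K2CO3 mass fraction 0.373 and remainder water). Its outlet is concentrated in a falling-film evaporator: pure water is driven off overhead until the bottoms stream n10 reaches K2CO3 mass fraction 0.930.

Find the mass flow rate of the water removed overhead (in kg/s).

835.2 kg/s

K2CO3 entering = 1220×0.623 + 722×0.373 = 1029.4 kg/s.
All K2CO3 reports to n10, so n10 = 1029.4/0.930 = 1106.8 kg/s.
Total feed = 1942 kg/s; overhead = 1942 − 1106.8 = 835.15 kg/s.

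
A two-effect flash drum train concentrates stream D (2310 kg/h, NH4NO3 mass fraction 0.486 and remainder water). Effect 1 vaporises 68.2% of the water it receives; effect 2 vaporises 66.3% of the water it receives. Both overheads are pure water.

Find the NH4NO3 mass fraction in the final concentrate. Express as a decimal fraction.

water in feed = 2310×0.514 = 1187.3 kg/h.
After stage 1: water left = (1−0.682)×1187.3 = 377.57; stream total = 1500.2 kg/h.
After stage 2: water left = (1−0.663)×377.57 = 127.24; final concentrate = 1249.9 kg/h.
NH4NO3 fraction = 1122.7/1249.9 = 0.898.

0.898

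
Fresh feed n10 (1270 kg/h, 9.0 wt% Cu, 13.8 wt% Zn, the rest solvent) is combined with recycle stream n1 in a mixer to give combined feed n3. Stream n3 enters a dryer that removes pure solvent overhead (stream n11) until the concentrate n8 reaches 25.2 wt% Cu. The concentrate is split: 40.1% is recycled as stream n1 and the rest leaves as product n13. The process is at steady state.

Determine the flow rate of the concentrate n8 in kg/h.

757.2 kg/h

Overall Cu balance (none leaves overhead): Cu in fresh feed = Cu in product, i.e. 1270×0.090 = (1−0.401)·n8·0.252.
n8 = 114.3/(0.252×0.599) = 757.21 kg/h.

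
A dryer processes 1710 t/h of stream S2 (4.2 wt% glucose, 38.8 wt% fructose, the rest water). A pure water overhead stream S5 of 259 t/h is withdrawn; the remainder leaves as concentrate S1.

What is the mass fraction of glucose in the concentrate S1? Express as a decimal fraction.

glucose is not removed: 1710×0.042 = 71.82 t/h of glucose enters S1.
Concentrate = 1710 − 259 = 1451 t/h.
Mass fraction = 71.82/1451 = 0.049.

0.049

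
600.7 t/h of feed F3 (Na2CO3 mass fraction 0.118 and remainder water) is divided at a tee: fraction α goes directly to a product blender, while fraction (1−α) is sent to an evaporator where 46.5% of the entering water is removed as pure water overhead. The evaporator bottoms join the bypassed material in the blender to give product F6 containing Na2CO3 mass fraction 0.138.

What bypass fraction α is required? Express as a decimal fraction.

All 600.7×0.118 = 70.883 t/h of Na2CO3 reaches F6, so F6 = 70.883/0.138 = 513.64 t/h and vapour = 87.058 t/h.
The evaporator receives (1−α)·600.7 of feed at 0.882 water and removes 0.465 of that water:
0.465×0.882×(1−α)×600.7 = 87.058
(1−α) = 87.058/246.37 = 0.3534;  α = 0.6466.

0.647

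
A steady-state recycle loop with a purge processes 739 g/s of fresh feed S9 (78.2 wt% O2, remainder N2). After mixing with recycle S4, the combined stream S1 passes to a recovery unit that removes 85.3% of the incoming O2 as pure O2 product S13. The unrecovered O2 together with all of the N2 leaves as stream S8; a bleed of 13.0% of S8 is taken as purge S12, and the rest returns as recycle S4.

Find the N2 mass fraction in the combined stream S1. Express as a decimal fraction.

N2 enters only via S9 and leaves only via the purge: 739×0.218 = 0.130×(N2 in S8), and the recovery unit passes all N2, so N2 in S1 = N2 in S8 = 1239.2 g/s.
O2 in S1: m_A = 739×0.782 + (1−0.130)·(1−0.853)·m_A, so m_A = 577.9/0.8721 = 662.64 g/s.
S1 = 662.64 + 1239.2 = 1901.9 g/s.
N2 fraction in S1 = 1239.2/1901.9 = 0.652.

0.652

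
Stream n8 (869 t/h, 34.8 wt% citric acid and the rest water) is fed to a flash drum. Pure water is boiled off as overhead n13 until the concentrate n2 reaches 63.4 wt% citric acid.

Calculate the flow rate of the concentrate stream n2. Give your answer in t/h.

477 t/h

citric acid is conserved: 869×0.348 = 302.41 t/h all reports to the concentrate.
Concentrate = 302.41/(target fraction) = 476.99 t/h.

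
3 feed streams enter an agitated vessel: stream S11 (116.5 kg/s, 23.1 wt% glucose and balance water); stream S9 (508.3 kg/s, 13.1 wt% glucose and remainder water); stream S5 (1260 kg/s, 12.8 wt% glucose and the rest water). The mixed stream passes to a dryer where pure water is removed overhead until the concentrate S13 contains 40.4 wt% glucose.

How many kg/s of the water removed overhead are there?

glucose entering = 116.5×0.231 + 508.3×0.131 + 1260×0.128 = 254.78 kg/s.
All glucose reports to S13, so S13 = 254.78/0.404 = 630.64 kg/s.
Total feed = 1884.8 kg/s; overhead = 1884.8 − 630.64 = 1254.2 kg/s.

1254 kg/s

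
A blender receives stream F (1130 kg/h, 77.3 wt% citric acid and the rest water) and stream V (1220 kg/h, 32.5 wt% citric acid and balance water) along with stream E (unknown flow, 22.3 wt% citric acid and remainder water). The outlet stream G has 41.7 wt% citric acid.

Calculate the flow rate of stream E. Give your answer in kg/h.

1495 kg/h

Let E be the unknown flow. Total out = 2350 + E.
citric acid balance: 1270 + 0.223·E = 0.417·(2350 + E)
(0.223 − 0.417)·E = 0.417×2350 − 1270 = -290.04
E = -290.04 / -0.194 = 1495.1 kg/h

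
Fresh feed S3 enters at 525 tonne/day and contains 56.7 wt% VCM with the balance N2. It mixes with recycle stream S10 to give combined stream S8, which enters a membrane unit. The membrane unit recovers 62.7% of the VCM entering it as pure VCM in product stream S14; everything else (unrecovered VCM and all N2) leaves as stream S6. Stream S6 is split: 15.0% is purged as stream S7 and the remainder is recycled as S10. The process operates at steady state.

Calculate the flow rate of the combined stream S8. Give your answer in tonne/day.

1951 tonne/day

N2 enters only via S3 and leaves only via the purge: 525×0.433 = 0.150×(N2 in S6), and the membrane unit passes all N2, so N2 in S8 = N2 in S6 = 1515.5 tonne/day.
VCM in S8: m_A = 525×0.567 + (1−0.150)·(1−0.627)·m_A, so m_A = 297.67/0.6829 = 435.87 tonne/day.
S8 = 435.87 + 1515.5 = 1951.4 tonne/day.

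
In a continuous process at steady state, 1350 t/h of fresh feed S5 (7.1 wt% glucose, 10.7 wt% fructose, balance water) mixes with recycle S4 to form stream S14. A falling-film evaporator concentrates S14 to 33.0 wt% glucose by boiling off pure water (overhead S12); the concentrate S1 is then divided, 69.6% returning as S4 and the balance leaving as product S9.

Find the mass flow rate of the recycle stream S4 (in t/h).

665 t/h

Overall glucose balance (none leaves overhead): glucose in fresh feed = glucose in product, i.e. 1350×0.071 = (1−0.696)·S1·0.330.
S1 = 95.85/(0.330×0.304) = 955.44 t/h.
Recycle S4 = 0.696×955.44 = 664.99 t/h.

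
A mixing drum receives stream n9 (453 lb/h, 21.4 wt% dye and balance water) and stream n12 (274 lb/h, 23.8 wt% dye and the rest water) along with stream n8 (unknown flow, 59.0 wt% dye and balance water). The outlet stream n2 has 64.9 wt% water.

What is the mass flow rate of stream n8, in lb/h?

Let n8 be the unknown flow. Total out = 727 + n8.
water balance: 564.85 + 0.410·n8 = 0.649·(727 + n8)
(0.410 − 0.649)·n8 = 0.649×727 − 564.85 = -93.023
n8 = -93.023 / -0.239 = 389.22 lb/h

389.2 lb/h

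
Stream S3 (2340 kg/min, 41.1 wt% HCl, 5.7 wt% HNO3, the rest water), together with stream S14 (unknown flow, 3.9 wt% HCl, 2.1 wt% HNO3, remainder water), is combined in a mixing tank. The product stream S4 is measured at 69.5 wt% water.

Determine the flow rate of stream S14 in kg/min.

Let S14 be the unknown flow. Total out = 2340 + S14.
water balance: 1244.9 + 0.940·S14 = 0.695·(2340 + S14)
(0.940 − 0.695)·S14 = 0.695×2340 − 1244.9 = 381.42
S14 = 381.42 / 0.245 = 1556.8 kg/min

1557 kg/min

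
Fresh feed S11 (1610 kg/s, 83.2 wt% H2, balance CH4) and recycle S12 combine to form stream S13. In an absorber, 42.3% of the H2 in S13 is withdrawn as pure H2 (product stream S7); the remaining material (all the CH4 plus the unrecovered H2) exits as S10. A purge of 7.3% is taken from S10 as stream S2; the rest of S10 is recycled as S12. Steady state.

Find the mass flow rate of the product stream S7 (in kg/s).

H2 in S13: m_A = 1610×0.832 + (1−0.073)·(1−0.423)·m_A, so m_A = 1339.5/0.4651 = 2879.9 kg/s.
Product S7 = 0.423×2879.9 = 1218.2 kg/s.

1218 kg/s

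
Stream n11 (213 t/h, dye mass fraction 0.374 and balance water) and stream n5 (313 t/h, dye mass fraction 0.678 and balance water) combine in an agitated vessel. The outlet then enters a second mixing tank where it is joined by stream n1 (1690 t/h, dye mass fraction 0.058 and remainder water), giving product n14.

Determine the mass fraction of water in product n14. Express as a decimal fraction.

Overall, product flow = 2216 t/h.
water in = 213×0.626 + 313×0.322 + 1690×0.942 = 1826.1 t/h.
water fraction in n14 = 0.824.

0.824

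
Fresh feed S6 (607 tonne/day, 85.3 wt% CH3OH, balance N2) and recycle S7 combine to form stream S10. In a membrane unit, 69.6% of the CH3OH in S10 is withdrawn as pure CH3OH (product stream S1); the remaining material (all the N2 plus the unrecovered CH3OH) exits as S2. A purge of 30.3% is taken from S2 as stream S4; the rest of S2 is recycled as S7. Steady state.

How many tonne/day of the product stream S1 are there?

CH3OH in S10: m_A = 607×0.853 + (1−0.303)·(1−0.696)·m_A, so m_A = 517.77/0.7881 = 656.98 tonne/day.
Product S1 = 0.696×656.98 = 457.26 tonne/day.

457.3 tonne/day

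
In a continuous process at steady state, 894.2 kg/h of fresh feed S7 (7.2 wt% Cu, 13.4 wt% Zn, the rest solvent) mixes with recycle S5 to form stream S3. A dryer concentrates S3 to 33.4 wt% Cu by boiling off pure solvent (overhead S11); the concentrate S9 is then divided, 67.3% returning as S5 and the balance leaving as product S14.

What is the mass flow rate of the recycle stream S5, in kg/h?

Overall Cu balance (none leaves overhead): Cu in fresh feed = Cu in product, i.e. 894.2×0.072 = (1−0.673)·S9·0.334.
S9 = 64.382/(0.334×0.327) = 589.49 kg/h.
Recycle S5 = 0.673×589.49 = 396.72 kg/h.

396.7 kg/h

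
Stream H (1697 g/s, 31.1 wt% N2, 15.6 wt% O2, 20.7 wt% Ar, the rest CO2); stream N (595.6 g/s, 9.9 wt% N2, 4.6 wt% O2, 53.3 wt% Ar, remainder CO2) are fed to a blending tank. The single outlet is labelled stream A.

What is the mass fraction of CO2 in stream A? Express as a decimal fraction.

Total flow out = 1697 + 595.6 = 2292.6 g/s.
CO2 in = 1697×0.326 + 595.6×0.322 = 745.01 g/s.
CO2 mass fraction in A = 745.01/2292.6 = 0.3250.

0.3250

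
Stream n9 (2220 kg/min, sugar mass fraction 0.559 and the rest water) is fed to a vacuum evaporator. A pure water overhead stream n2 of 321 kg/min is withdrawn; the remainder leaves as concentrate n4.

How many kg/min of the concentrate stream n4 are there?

1899 kg/min

Concentrate = 2220 − 321 = 1899 kg/min.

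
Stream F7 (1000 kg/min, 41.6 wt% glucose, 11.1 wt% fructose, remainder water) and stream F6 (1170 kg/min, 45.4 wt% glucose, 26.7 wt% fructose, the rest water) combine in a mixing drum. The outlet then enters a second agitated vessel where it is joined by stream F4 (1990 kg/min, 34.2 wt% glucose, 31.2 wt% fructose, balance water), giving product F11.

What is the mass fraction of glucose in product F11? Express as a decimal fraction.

0.391

Overall, product flow = 4160 kg/min.
glucose in = 1000×0.416 + 1170×0.454 + 1990×0.342 = 1627.8 kg/min.
glucose fraction in F11 = 0.391.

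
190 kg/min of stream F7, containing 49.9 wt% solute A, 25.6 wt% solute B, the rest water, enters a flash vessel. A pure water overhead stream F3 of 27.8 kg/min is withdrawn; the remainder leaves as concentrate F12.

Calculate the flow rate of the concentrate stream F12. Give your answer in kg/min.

162.2 kg/min

Concentrate = 190 − 27.8 = 162.2 kg/min.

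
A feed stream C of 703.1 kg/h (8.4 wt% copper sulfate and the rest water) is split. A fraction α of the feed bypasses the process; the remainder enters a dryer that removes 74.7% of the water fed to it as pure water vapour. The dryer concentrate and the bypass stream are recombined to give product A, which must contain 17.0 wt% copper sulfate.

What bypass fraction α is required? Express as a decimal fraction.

All 703.1×0.084 = 59.06 kg/h of copper sulfate reaches A, so A = 59.06/0.170 = 347.41 kg/h and vapour = 355.69 kg/h.
The evaporator receives (1−α)·703.1 of feed at 0.916 water and removes 0.747 of that water:
0.747×0.916×(1−α)×703.1 = 355.69
(1−α) = 355.69/481.1 = 0.7393;  α = 0.2607.

0.261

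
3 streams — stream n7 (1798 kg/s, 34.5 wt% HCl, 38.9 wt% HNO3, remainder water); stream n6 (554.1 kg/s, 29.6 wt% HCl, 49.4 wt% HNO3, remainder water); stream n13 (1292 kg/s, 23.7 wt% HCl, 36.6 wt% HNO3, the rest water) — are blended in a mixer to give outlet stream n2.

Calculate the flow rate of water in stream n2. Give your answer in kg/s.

water out = water in = 1798×0.266 + 554.1×0.210 + 1292×0.397 = 1107.6 kg/s.

1108 kg/s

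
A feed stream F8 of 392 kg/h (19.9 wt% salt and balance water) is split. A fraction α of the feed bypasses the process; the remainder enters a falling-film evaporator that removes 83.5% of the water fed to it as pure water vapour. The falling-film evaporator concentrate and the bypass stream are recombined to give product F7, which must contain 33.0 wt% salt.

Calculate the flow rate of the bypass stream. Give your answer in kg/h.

All 392×0.199 = 78.008 kg/h of salt reaches F7, so F7 = 78.008/0.330 = 236.39 kg/h and vapour = 155.61 kg/h.
The evaporator receives (1−α)·392 of feed at 0.801 water and removes 0.835 of that water:
0.835×0.801×(1−α)×392 = 155.61
(1−α) = 155.61/262.18 = 0.5935;  α = 0.4065.
Bypass flow = 0.4065×392 = 159.34 kg/h.

159.3 kg/h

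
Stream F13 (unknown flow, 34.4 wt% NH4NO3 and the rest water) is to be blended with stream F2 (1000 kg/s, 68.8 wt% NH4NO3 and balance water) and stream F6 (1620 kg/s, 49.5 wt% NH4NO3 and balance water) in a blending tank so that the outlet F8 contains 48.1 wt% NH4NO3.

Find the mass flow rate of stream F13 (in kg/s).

1676 kg/s

Let F13 be the unknown flow. Total out = 2620 + F13.
NH4NO3 balance: 1489.9 + 0.344·F13 = 0.481·(2620 + F13)
(0.344 − 0.481)·F13 = 0.481×2620 − 1489.9 = -229.68
F13 = -229.68 / -0.137 = 1676.5 kg/s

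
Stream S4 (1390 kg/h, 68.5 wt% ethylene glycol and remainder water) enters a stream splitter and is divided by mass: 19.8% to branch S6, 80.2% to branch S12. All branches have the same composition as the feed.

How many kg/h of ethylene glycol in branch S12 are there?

763.6 kg/h

Branch S12 total = 0.802×1390 = 1114.8 kg/h.
ethylene glycol in S12 = 0.685×1114.8 = 763.62 kg/h.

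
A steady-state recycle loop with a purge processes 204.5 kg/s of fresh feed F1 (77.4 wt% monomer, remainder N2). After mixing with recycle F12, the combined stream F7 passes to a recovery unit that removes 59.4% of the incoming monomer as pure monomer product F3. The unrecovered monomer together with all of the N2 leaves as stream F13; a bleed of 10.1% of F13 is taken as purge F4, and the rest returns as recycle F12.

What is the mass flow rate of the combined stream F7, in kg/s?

N2 enters only via F1 and leaves only via the purge: 204.5×0.226 = 0.101×(N2 in F13), and the recovery unit passes all N2, so N2 in F7 = N2 in F13 = 457.59 kg/s.
monomer in F7: m_A = 204.5×0.774 + (1−0.101)·(1−0.594)·m_A, so m_A = 158.28/0.6350 = 249.26 kg/s.
F7 = 249.26 + 457.59 = 706.86 kg/s.

706.9 kg/s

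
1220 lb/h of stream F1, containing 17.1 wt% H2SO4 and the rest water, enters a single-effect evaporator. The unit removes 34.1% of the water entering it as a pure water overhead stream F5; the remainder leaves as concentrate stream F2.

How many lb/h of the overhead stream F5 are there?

water entering = 1220×0.829 = 1011.4 lb/h; overhead removed = 0.341×1011.4 = 344.88 lb/h.

344.9 lb/h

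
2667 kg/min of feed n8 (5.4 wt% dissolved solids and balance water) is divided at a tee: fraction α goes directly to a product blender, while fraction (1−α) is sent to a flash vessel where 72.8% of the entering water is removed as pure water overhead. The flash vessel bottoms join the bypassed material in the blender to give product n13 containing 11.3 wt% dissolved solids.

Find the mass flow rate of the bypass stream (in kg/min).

All 2667×0.054 = 144.02 kg/min of dissolved solids reaches n13, so n13 = 144.02/0.113 = 1274.5 kg/min and vapour = 1392.5 kg/min.
The evaporator receives (1−α)·2667 of feed at 0.946 water and removes 0.728 of that water:
0.728×0.946×(1−α)×2667 = 1392.5
(1−α) = 1392.5/1836.7 = 0.7581;  α = 0.2419.
Bypass flow = 0.2419×2667 = 645.03 kg/min.

645 kg/min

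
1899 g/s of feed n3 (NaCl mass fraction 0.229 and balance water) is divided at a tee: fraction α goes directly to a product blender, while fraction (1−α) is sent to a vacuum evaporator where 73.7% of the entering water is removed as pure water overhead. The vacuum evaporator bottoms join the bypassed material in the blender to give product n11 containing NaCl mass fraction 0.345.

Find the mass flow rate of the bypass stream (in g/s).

All 1899×0.229 = 434.87 g/s of NaCl reaches n11, so n11 = 434.87/0.345 = 1260.5 g/s and vapour = 638.5 g/s.
The evaporator receives (1−α)·1899 of feed at 0.771 water and removes 0.737 of that water:
0.737×0.771×(1−α)×1899 = 638.5
(1−α) = 638.5/1079.1 = 0.5917;  α = 0.4083.
Bypass flow = 0.4083×1899 = 775.32 g/s.

775.3 g/s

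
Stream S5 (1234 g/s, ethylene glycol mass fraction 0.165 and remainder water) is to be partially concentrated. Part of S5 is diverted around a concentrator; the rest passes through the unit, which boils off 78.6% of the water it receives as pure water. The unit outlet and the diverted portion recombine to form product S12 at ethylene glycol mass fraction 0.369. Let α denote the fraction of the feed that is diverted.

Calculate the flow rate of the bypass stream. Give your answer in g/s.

194.5 g/s

All 1234×0.165 = 203.61 g/s of ethylene glycol reaches S12, so S12 = 203.61/0.369 = 551.79 g/s and vapour = 682.21 g/s.
The evaporator receives (1−α)·1234 of feed at 0.835 water and removes 0.786 of that water:
0.786×0.835×(1−α)×1234 = 682.21
(1−α) = 682.21/809.89 = 0.8424;  α = 0.1576.
Bypass flow = 0.1576×1234 = 194.53 g/s.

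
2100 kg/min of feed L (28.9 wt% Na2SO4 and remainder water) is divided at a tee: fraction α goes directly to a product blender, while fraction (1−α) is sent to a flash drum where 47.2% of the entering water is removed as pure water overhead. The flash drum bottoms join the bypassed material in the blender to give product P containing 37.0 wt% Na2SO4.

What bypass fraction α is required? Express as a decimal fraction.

0.348

All 2100×0.289 = 606.9 kg/min of Na2SO4 reaches P, so P = 606.9/0.370 = 1640.3 kg/min and vapour = 459.73 kg/min.
The evaporator receives (1−α)·2100 of feed at 0.711 water and removes 0.472 of that water:
0.472×0.711×(1−α)×2100 = 459.73
(1−α) = 459.73/704.74 = 0.6523;  α = 0.3477.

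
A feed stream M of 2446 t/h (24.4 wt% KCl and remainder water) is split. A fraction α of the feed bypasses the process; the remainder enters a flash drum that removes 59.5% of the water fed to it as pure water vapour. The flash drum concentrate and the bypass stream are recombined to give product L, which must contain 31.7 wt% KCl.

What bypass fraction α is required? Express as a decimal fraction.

All 2446×0.244 = 596.82 t/h of KCl reaches L, so L = 596.82/0.317 = 1882.7 t/h and vapour = 563.27 t/h.
The evaporator receives (1−α)·2446 of feed at 0.756 water and removes 0.595 of that water:
0.595×0.756×(1−α)×2446 = 563.27
(1−α) = 563.27/1100.3 = 0.5119;  α = 0.4881.

0.488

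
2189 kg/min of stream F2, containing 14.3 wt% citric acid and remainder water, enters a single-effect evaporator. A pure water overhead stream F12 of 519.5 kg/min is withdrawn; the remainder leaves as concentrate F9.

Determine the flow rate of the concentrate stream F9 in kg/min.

Concentrate = 2189 − 519.5 = 1669.5 kg/min.

1670 kg/min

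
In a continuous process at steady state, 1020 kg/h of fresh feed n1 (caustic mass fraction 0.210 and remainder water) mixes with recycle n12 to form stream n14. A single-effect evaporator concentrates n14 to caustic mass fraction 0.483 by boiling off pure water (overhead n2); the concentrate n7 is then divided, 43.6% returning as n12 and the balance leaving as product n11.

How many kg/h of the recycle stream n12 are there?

Overall caustic balance (none leaves overhead): caustic in fresh feed = caustic in product, i.e. 1020×0.210 = (1−0.436)·n7·0.483.
n7 = 214.2/(0.483×0.564) = 786.31 kg/h.
Recycle n12 = 0.436×786.31 = 342.83 kg/h.

342.8 kg/h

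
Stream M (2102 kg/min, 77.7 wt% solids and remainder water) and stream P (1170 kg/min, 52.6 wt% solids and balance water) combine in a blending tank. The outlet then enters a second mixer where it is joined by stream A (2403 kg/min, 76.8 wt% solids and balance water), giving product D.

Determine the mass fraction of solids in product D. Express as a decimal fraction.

0.721

Overall, product flow = 5675 kg/min.
solids in = 2102×0.777 + 1170×0.526 + 2403×0.768 = 4094.2 kg/min.
solids fraction in D = 0.721.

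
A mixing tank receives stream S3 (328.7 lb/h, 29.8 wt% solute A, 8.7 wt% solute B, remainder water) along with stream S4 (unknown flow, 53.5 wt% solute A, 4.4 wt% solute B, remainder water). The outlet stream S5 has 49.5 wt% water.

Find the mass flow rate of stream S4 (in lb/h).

533 lb/h

Let S4 be the unknown flow. Total out = 328.7 + S4.
water balance: 202.15 + 0.421·S4 = 0.495·(328.7 + S4)
(0.421 − 0.495)·S4 = 0.495×328.7 − 202.15 = -39.444
S4 = -39.444 / -0.074 = 533.03 lb/h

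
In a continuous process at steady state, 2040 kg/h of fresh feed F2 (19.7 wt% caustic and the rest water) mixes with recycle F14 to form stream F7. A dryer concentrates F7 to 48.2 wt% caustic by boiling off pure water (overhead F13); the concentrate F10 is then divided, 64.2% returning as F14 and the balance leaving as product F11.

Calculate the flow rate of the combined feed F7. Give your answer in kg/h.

3535 kg/h

Overall caustic balance (none leaves overhead): caustic in fresh feed = caustic in product, i.e. 2040×0.197 = (1−0.642)·F10·0.482.
F10 = 401.88/(0.482×0.358) = 2329 kg/h.
Recycle F14 = 0.642×2329 = 1495.2 kg/h.
Combined feed F7 = 2040 + 1495.2 = 3535.2 kg/h.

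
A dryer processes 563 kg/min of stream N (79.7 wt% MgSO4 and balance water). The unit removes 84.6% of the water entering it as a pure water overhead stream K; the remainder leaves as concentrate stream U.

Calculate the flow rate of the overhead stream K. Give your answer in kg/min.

96.69 kg/min

water entering = 563×0.203 = 114.29 kg/min; overhead removed = 0.846×114.29 = 96.688 kg/min.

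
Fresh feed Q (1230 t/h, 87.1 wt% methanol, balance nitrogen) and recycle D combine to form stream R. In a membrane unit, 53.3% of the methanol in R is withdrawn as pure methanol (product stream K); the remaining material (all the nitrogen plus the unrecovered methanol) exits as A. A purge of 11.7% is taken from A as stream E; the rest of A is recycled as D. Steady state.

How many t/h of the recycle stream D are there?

nitrogen enters only via Q and leaves only via the purge: 1230×0.129 = 0.117×(nitrogen in A), and the membrane unit passes all nitrogen, so nitrogen in R = nitrogen in A = 1356.2 t/h.
methanol in R: m_A = 1230×0.871 + (1−0.117)·(1−0.533)·m_A, so m_A = 1071.3/0.5876 = 1823.1 t/h.
A = (1−0.533)×1823.1 + 1356.2 = 2207.5 t/h.
Recycle D = (1−0.117)×2207.5 = 1949.3 t/h.

1949 t/h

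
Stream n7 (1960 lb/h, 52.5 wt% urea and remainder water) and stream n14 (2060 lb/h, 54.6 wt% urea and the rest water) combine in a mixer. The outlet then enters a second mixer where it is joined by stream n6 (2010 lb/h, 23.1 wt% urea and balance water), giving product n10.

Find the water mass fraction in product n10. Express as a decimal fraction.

0.5658

Overall, product flow = 6030 lb/h.
water in = 1960×0.475 + 2060×0.454 + 2010×0.769 = 3411.9 lb/h.
water fraction in n10 = 0.5658.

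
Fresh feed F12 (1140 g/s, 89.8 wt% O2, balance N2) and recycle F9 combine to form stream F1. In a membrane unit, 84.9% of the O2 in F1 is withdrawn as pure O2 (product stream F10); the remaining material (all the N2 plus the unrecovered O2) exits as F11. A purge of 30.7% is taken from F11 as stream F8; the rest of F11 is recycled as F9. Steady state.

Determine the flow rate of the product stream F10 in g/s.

O2 in F1: m_A = 1140×0.898 + (1−0.307)·(1−0.849)·m_A, so m_A = 1023.7/0.8954 = 1143.4 g/s.
Product F10 = 0.849×1143.4 = 970.72 g/s.

970.7 g/s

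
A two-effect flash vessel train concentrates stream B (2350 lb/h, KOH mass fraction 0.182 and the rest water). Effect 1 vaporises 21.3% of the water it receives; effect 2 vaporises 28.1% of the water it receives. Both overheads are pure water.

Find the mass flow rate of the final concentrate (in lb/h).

water in feed = 2350×0.818 = 1922.3 lb/h.
After stage 1: water left = (1−0.213)×1922.3 = 1512.9; stream total = 1940.6 lb/h.
After stage 2: water left = (1−0.281)×1512.9 = 1087.7; final concentrate = 1515.4 lb/h.

1515 lb/h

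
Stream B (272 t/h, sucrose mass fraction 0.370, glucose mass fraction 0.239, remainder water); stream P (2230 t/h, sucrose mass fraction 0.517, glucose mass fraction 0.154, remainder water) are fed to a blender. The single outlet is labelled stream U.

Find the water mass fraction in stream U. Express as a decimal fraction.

Total flow out = 272 + 2230 = 2502 t/h.
water in = 272×0.391 + 2230×0.329 = 840.02 t/h.
water mass fraction in U = 840.02/2502 = 0.336.

0.336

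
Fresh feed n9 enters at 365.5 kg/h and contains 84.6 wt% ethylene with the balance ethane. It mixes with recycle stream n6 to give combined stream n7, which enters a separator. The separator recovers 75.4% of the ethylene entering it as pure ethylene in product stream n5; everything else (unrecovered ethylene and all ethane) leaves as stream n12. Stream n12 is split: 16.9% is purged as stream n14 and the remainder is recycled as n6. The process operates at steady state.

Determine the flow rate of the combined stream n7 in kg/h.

ethane enters only via n9 and leaves only via the purge: 365.5×0.154 = 0.169×(ethane in n12), and the separator passes all ethane, so ethane in n7 = ethane in n12 = 333.06 kg/h.
ethylene in n7: m_A = 365.5×0.846 + (1−0.169)·(1−0.754)·m_A, so m_A = 309.21/0.7956 = 388.67 kg/h.
n7 = 388.67 + 333.06 = 721.73 kg/h.

721.7 kg/h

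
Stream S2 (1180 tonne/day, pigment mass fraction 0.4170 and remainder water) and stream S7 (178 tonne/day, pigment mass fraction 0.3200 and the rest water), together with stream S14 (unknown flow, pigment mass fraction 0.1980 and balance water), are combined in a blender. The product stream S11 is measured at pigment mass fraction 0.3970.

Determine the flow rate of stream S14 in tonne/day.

Let S14 be the unknown flow. Total out = 1358 + S14.
pigment balance: 549.02 + 0.198·S14 = 0.397·(1358 + S14)
(0.198 − 0.397)·S14 = 0.397×1358 − 549.02 = -9.894
S14 = -9.894 / -0.199 = 49.719 tonne/day

49.72 tonne/day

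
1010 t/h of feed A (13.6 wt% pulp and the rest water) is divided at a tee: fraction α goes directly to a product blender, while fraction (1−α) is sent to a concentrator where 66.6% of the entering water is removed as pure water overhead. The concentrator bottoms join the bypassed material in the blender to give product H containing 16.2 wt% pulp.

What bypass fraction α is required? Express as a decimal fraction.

0.721

All 1010×0.136 = 137.36 t/h of pulp reaches H, so H = 137.36/0.162 = 847.9 t/h and vapour = 162.1 t/h.
The evaporator receives (1−α)·1010 of feed at 0.864 water and removes 0.666 of that water:
0.666×0.864×(1−α)×1010 = 162.1
(1−α) = 162.1/581.18 = 0.2789;  α = 0.7211.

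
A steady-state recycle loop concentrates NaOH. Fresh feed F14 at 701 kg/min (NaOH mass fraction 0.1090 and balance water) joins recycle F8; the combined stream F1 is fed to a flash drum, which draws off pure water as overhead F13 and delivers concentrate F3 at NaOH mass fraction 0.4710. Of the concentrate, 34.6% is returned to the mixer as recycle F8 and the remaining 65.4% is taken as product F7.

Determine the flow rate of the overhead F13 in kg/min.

538.8 kg/min

Overall NaOH balance (none leaves overhead): NaOH in fresh feed = NaOH in product, i.e. 701×0.109 = (1−0.346)·F3·0.471.
F3 = 76.409/(0.471×0.654) = 248.05 kg/min.
Recycle F8 = 0.346×248.05 = 85.827 kg/min.
Combined feed F1 = 701 + 85.827 = 786.83 kg/min.
Overhead F13 = F1 − F3 = 786.83 − 248.05 = 538.77 kg/min.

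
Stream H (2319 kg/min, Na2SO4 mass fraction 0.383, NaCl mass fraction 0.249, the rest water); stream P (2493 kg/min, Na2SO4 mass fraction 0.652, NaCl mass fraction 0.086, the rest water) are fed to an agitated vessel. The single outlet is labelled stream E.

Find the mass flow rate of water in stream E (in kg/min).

1507 kg/min

water out = water in = 2319×0.368 + 2493×0.262 = 1506.6 kg/min.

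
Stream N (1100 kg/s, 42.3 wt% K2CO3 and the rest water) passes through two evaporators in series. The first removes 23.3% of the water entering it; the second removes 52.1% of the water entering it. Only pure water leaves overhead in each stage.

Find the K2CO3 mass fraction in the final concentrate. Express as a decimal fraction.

water in feed = 1100×0.577 = 634.7 kg/s.
After stage 1: water left = (1−0.233)×634.7 = 486.81; stream total = 952.11 kg/s.
After stage 2: water left = (1−0.521)×486.81 = 233.18; final concentrate = 698.48 kg/s.
K2CO3 fraction = 465.3/698.48 = 0.666.

0.666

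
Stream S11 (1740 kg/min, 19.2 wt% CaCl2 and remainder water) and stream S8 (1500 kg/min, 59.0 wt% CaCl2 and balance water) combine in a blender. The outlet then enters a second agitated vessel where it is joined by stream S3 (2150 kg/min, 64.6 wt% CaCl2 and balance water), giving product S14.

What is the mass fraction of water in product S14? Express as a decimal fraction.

0.516

Overall, product flow = 5390 kg/min.
water in = 1740×0.808 + 1500×0.410 + 2150×0.354 = 2782 kg/min.
water fraction in S14 = 0.516.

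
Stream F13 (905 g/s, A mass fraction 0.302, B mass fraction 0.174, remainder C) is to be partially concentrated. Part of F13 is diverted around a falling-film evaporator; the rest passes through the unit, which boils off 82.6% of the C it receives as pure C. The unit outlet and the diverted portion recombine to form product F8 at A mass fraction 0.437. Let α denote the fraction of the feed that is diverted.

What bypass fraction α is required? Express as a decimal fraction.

0.286

All 905×0.302 = 273.31 g/s of A reaches F8, so F8 = 273.31/0.437 = 625.42 g/s and vapour = 279.58 g/s.
The evaporator receives (1−α)·905 of feed at 0.524 C and removes 0.826 of that C:
0.826×0.524×(1−α)×905 = 279.58
(1−α) = 279.58/391.71 = 0.7137;  α = 0.2863.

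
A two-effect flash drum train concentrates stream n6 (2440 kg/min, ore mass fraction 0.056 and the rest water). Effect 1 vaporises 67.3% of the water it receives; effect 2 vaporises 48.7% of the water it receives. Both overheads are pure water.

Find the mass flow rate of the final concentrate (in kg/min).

water in feed = 2440×0.944 = 2303.4 kg/min.
After stage 1: water left = (1−0.673)×2303.4 = 753.2; stream total = 889.84 kg/min.
After stage 2: water left = (1−0.487)×753.2 = 386.39; final concentrate = 523.03 kg/min.

523 kg/min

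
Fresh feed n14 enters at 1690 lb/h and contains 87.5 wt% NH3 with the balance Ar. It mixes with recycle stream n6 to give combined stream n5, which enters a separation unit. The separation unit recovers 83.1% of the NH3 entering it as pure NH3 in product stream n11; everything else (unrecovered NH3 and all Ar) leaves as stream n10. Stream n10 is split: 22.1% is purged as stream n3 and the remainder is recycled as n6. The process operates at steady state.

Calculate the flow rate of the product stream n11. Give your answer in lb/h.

NH3 in n5: m_A = 1690×0.875 + (1−0.221)·(1−0.831)·m_A, so m_A = 1478.8/0.8683 = 1702.9 lb/h.
Product n11 = 0.831×1702.9 = 1415.1 lb/h.

1415 lb/h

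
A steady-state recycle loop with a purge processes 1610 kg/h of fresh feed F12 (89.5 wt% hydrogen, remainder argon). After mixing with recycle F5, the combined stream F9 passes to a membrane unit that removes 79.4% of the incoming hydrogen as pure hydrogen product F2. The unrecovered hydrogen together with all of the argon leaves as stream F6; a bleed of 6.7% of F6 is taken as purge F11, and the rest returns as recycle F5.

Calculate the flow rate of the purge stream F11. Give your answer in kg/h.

argon enters only via F12 and leaves only via the purge: 1610×0.105 = 0.067×(argon in F6), and the membrane unit passes all argon, so argon in F9 = argon in F6 = 2523.1 kg/h.
hydrogen in F9: m_A = 1610×0.895 + (1−0.067)·(1−0.794)·m_A, so m_A = 1441/0.8078 = 1783.8 kg/h.
F6 = (1−0.794)×1783.8 + 2523.1 = 2890.6 kg/h.
Purge F11 = 0.067×2890.6 = 193.67 kg/h.

193.7 kg/h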